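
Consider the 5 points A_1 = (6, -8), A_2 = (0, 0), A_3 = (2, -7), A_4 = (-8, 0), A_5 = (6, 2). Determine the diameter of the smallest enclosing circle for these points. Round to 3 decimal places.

16.288

By Welzl's lemma the MEC is supported by two points (diametrically opposite) or three points (on a circumcircle).
The minimum enclosing circle is determined by three boundary points: A_1, A_4, A_5.
Their circumcentre is (-3/7, -3) with r² = 3250/49.
The farthest remaining point A_3 is at distance² 1073/49 ≤ 3250/49.
Diameter = 2r = 2√(3250/49) ≈ 16.288.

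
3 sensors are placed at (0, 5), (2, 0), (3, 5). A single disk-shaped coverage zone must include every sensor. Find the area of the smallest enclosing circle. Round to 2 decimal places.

Call the three points A, B, C in the order given.
Side lengths²: AB² = 29, AC² = 9, BC² = 26.
Since AB² = 29 < 26 + 9 = 35, the triangle is acute, so the smallest enclosing circle is the circumcircle.
Circumcentre = (1.5, 2.7), r² = 7.54.
Area = π·r² = π·7.54 ≈ 23.69.

23.69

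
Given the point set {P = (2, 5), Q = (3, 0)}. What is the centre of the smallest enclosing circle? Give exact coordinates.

The smallest circle enclosing two points has them as diameter endpoints.
Centre = midpoint = (2.5, 2.5); r² = |PQ|²/4 = 26/4 = 6.5.
Centre = (2.5, 2.5).

(2.5, 2.5)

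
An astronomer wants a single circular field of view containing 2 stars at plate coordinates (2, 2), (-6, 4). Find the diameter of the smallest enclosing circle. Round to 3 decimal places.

8.246

The smallest circle enclosing two points has them as diameter endpoints.
Centre = midpoint = (-2, 3); r² = |(2, 2)−(-6, 4)|²/4 = 68/4 = 17.
Diameter = 2r = 2√17 ≈ 8.246.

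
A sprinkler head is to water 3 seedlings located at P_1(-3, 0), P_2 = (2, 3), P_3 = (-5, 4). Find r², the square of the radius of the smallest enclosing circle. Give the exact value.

Side lengths²: P_1P_2² = 34, P_1P_3² = 20, P_2P_3² = 50.
Since P_2P_3² = 50 < 34 + 20 = 54, the triangle is acute, so the smallest enclosing circle is the circumcircle.
Circumcentre = (-20/13, 42/13), r² = 2125/169.

2125/169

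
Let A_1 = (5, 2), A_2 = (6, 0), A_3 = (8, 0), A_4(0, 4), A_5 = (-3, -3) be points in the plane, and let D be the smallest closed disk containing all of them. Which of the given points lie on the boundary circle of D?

A_3, A_4, A_5

By Welzl's lemma the MEC is supported by two points (diametrically opposite) or three points (on a circumcircle).
The minimum enclosing circle is determined by three boundary points: A_3, A_4, A_5.
Their circumcentre is (41/17, -20/17) with r² = 9425/289.
The farthest remaining point A_1 is at distance² 4852/289 ≤ 9425/289.
The points at distance exactly r from the centre are A_3, A_4, A_5 — 3 points.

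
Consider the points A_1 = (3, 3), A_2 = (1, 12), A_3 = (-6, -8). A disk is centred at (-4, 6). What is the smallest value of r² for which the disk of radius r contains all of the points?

200

The required radius is the distance from (-4, 6) to the farthest point.
Squared distances: 58, 61, 200.
Maximum is 200, attained at A_3.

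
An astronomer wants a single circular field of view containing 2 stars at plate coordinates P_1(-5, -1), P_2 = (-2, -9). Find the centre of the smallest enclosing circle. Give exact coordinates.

(-3.5, -5)

The smallest circle enclosing two points has them as diameter endpoints.
Centre = midpoint = (-3.5, -5); r² = |P_1P_2|²/4 = 73/4 = 18.25.
Centre = (-3.5, -5).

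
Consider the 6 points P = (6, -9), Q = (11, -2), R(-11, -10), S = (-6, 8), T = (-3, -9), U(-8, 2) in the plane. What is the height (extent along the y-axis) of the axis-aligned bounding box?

max y = 8, min y = -10, so height = 18.

18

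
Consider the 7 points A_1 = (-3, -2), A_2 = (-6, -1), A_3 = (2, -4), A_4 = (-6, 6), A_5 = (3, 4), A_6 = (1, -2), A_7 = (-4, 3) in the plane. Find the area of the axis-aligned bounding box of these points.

90

x ranges over [-6, 3], width 9.
y ranges over [-4, 6], height 10.
Area = 9 × 10 = 90.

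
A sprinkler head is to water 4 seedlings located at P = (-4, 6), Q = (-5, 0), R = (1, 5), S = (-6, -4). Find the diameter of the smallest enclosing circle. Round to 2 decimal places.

11.40

A smallest enclosing disk is always determined by at most three of the input points on its boundary.
The farthest pair is R–S with squared distance 130. The circle on this segment as diameter has centre (-2.5, 0.5) and r² = 130/4 = 32.5.
Check P: distance² to centre = 32.5 ≤ 32.5, so it lies inside.
All remaining points lie in this disk, and no smaller disk contains both endpoints, so this is the minimum enclosing circle.
Diameter = 2r = 2√(32.5) ≈ 11.40.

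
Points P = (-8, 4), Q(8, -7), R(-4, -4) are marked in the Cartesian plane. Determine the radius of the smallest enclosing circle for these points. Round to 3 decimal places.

Side lengths²: PQ² = 377, PR² = 80, QR² = 153.
Since PQ² = 377 ≥ 153 + 80 = 233, the angle opposite PQ is not acute, so the smallest enclosing circle has PQ as diameter.
Centre = midpoint of PQ = (0, -1.5), r² = 377/4 = 94.25.
r = √(94.25) ≈ 9.708.

9.708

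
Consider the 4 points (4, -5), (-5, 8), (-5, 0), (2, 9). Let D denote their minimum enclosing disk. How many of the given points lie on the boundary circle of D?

A smallest enclosing disk is always determined by at most three of the input points on its boundary.
The farthest pair is (4, -5)–(-5, 8) with squared distance 250. The circle on this segment as diameter has centre (-0.5, 1.5) and r² = 250/4 = 62.5.
Check (-5, 0): distance² to centre = 22.5 ≤ 62.5, so it lies inside.
All remaining points lie in this disk, and no smaller disk contains both endpoints, so this is the minimum enclosing circle.
The points at distance exactly r from the centre are (4, -5), (-5, 8), (2, 9) — 3 points.

3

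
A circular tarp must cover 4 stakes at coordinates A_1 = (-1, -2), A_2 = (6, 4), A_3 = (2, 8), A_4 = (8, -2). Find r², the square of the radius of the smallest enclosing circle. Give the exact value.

37.06

The minimum enclosing circle of a finite set is fixed by two of the points (as a diameter) or three (as a circumcircle).
The minimum enclosing circle is determined by three boundary points: A_1, A_3, A_4.
Their circumcentre is (3.5, 2.1) with r² = 37.06.
The farthest remaining point A_2 is at distance² 9.86 ≤ 37.06.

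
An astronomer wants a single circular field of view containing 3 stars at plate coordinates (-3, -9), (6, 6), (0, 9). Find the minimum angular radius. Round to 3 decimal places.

9.151

Call the three points A, B, C in the order given.
Side lengths²: AB² = 306, AC² = 333, BC² = 45.
Since AC² = 333 < 306 + 45 = 351, the triangle is acute, so the smallest enclosing circle is the circumcircle.
Circumcentre = (-21/26, -3/26), r² = 28305/338.
r = √(28305/338) ≈ 9.151.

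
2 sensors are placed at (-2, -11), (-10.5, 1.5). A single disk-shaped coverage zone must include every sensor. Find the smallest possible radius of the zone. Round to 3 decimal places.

The smallest circle enclosing two points has them as diameter endpoints.
Centre = midpoint = (-6.25, -4.75); r² = |(-2, -11)−(-10.5, 1.5)|²/4 = 228.5/4 = 57.125.
r = √(57.125) ≈ 7.558.

7.558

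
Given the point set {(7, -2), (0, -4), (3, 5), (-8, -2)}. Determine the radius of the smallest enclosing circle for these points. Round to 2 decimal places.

The minimum enclosing circle is determined by three boundary points: (7, -2), (3, 5), (-8, -2).
Their circumcentre is (-0.5, -23/14) with r² = 5525/98.
The farthest remaining point (0, -4) is at distance² 569/98 ≤ 5525/98.
r = √(5525/98) ≈ 7.51.

7.51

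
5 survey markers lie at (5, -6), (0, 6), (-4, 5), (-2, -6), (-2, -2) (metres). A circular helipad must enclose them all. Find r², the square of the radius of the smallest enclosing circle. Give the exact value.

50.5

The minimum enclosing circle of a finite set is fixed by two of the points (as a diameter) or three (as a circumcircle).
The farthest pair is (5, -6)–(-4, 5) with squared distance 202. The circle on this segment as diameter has centre (0.5, -0.5) and r² = 202/4 = 50.5.
Check (0, 6): distance² to centre = 42.5 ≤ 50.5, so it lies inside.
All remaining points lie in this disk, and no smaller disk contains both endpoints, so this is the minimum enclosing circle.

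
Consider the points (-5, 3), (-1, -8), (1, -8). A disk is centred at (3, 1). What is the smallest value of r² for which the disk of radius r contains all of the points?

97

The required radius is the distance from (3, 1) to the farthest point.
Squared distances: 68, 97, 85.
Maximum is 97, attained at (-1, -8).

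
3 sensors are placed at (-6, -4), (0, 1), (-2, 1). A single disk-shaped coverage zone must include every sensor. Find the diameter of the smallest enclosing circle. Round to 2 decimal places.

Call the three points A, B, C in the order given.
Side lengths²: AB² = 61, AC² = 41, BC² = 4.
Since AB² = 61 ≥ 41 + 4 = 45, the angle opposite AB is not acute, so the smallest enclosing circle has AB as diameter.
Centre = midpoint of AB = (-3, -1.5), r² = 61/4 = 15.25.
Diameter = 2r = 2√(15.25) ≈ 7.81.

7.81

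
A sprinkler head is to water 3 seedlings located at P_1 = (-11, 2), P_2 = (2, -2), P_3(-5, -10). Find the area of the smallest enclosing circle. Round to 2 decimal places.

169.62

Side lengths²: P_1P_2² = 185, P_1P_3² = 180, P_2P_3² = 113.
Since P_1P_2² = 185 < 180 + 113 = 293, the triangle is acute, so the smallest enclosing circle is the circumcircle.
Circumcentre = (-117/22, -117/44), r² = 104525/1936.
Area = π·r² = π·104525/1936 ≈ 169.62.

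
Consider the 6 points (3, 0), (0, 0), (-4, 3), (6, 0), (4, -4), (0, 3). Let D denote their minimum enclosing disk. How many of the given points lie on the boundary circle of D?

3

The minimum enclosing circle is determined by three boundary points: (-4, 3), (6, 0), (4, -4).
Their circumcentre is (14/23, 9/46) with r² = 61585/2116.
The farthest remaining point (0, 3) is at distance² 17425/2116 ≤ 61585/2116.
The points at distance exactly r from the centre are (-4, 3), (6, 0), (4, -4) — 3 points.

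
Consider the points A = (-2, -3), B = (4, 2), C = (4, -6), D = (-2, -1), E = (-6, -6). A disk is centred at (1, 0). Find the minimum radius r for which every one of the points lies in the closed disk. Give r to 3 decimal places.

9.220

The required radius is the distance from (1, 0) to the farthest point.
Squared distances: 18, 13, 45, 10, 85.
Maximum is 85, attained at E.
r = √85 ≈ 9.220.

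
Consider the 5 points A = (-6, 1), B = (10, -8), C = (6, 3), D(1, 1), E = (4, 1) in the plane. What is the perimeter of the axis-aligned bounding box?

Width = max x − min x = 10 − (-6) = 16.
Height = max y − min y = 3 − (-8) = 11.
Perimeter = 2(16 + 11) = 54.

54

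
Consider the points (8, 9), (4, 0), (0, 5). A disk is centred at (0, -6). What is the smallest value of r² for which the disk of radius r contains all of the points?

The required radius is the distance from (0, -6) to the farthest point.
Squared distances: 289, 52, 121.
Maximum is 289, attained at (8, 9).

289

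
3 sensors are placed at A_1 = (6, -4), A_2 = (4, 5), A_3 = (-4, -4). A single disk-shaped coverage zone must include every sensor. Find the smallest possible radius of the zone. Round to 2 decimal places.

6.17

Side lengths²: A_1A_2² = 85, A_1A_3² = 100, A_2A_3² = 145.
Since A_2A_3² = 145 < 100 + 85 = 185, the triangle is acute, so the smallest enclosing circle is the circumcircle.
Circumcentre = (1, -7/18), r² = 12325/324.
r = √(12325/324) ≈ 6.17.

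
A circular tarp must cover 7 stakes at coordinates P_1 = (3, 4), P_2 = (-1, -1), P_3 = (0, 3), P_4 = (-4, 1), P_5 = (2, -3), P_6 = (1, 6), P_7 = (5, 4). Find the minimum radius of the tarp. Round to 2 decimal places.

4.82

By Welzl's lemma the MEC is supported by two points (diametrically opposite) or three points (on a circumcircle).
The minimum enclosing circle is determined by three boundary points: P_4, P_5, P_7.
Their circumcentre is (7/9, 5/3) with r² = 1885/81.
The farthest remaining point P_6 is at distance² 1525/81 ≤ 1885/81.
r = √(1885/81) ≈ 4.82.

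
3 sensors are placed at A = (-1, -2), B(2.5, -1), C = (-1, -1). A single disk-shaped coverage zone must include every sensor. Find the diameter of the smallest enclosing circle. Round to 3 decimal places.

Side lengths²: AB² = 13.25, AC² = 1, BC² = 12.25.
Since AB² = 13.25 ≥ 12.25 + 1 = 13.25, the angle opposite AB is not acute, so the smallest enclosing circle has AB as diameter.
Centre = midpoint of AB = (0.75, -1.5), r² = 13.25/4 = 3.3125.
Diameter = 2r = 2√(3.3125) ≈ 3.640.

3.640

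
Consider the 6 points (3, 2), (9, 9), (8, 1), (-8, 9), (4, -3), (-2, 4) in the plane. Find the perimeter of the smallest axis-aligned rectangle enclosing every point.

Width = max x − min x = 9 − (-8) = 17.
Height = max y − min y = 9 − (-3) = 12.
Perimeter = 2(17 + 12) = 58.

58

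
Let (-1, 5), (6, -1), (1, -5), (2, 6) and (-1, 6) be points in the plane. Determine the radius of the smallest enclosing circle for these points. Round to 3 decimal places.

5.625

The minimum enclosing circle of a finite set is fixed by two of the points (as a diameter) or three (as a circumcircle).
The minimum enclosing circle is determined by three boundary points: (6, -1), (1, -5), (-1, 6).
Their circumcentre is (11/18, 11/18) with r² = 5125/162.
The farthest remaining point (2, 6) is at distance² 5017/162 ≤ 5125/162.
r = √(5125/162) ≈ 5.625.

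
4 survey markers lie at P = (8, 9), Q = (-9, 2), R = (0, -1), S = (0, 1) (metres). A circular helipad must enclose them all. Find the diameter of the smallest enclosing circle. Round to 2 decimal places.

The farthest pair is P–Q with squared distance 338. The circle on this segment as diameter has centre (-0.5, 5.5) and r² = 338/4 = 84.5.
Check R: distance² to centre = 42.5 ≤ 84.5, so it lies inside.
All remaining points lie in this disk, and no smaller disk contains both endpoints, so this is the minimum enclosing circle.
Diameter = 2r = 2√(84.5) ≈ 18.38.

18.38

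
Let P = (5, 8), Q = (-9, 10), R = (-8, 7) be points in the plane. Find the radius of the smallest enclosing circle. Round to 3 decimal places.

7.071

Side lengths²: PQ² = 200, PR² = 170, QR² = 10.
Since PQ² = 200 ≥ 170 + 10 = 180, the angle opposite PQ is not acute, so the smallest enclosing circle has PQ as diameter.
Centre = midpoint of PQ = (-2, 9), r² = 200/4 = 50.
r = √50 ≈ 7.071.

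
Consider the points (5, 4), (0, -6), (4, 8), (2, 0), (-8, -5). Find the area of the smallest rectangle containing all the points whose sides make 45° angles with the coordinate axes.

125

In coordinates u = x + y, v = x − y the rectangle is axis-aligned; the map (x,y)→(u,v) scales areas by 2.
u-values: 9, -6, 12, 2, -13; range = 12 − (-13) = 25.
v-values: 1, 6, -4, 2, -3; range = 6 − (-4) = 10.
Area = (25 × 10) / 2 = 125.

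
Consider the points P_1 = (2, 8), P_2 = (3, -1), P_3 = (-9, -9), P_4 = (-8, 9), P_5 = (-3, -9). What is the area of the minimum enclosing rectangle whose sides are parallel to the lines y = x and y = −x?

In coordinates u = x + y, v = x − y the rectangle is axis-aligned; the map (x,y)→(u,v) scales areas by 2.
u-values: 10, 2, -18, 1, -12; range = 10 − (-18) = 28.
v-values: -6, 4, 0, -17, 6; range = 6 − (-17) = 23.
Area = (28 × 23) / 2 = 322.

322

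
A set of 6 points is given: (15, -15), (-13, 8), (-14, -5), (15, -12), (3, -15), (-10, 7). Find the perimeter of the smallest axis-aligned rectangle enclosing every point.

104

Width = max x − min x = 15 − (-14) = 29.
Height = max y − min y = 8 − (-15) = 23.
Perimeter = 2(29 + 23) = 104.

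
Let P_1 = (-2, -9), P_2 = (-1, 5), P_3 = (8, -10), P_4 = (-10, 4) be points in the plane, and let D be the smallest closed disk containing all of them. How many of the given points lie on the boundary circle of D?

The farthest pair is P_3–P_4 with squared distance 520. The circle on this segment as diameter has centre (-1, -3) and r² = 520/4 = 130.
Check P_1: distance² to centre = 37 ≤ 130, so it lies inside.
All remaining points lie in this disk, and no smaller disk contains both endpoints, so this is the minimum enclosing circle.
The points at distance exactly r from the centre are P_3, P_4 — 2 points.

2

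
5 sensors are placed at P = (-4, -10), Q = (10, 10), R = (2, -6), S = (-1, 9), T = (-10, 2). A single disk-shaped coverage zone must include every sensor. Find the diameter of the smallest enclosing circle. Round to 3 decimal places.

The minimum enclosing circle is determined by three boundary points: P, Q, T.
Their circumcentre is (13/6, 7/12) with r² = 21605/144.
The farthest remaining point S is at distance² 11645/144 ≤ 21605/144.
Diameter = 2r = 2√(21605/144) ≈ 24.498.

24.498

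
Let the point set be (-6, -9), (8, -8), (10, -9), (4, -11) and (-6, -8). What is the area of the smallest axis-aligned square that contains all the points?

256

The bounding box has width 16 and height 3.
An axis-aligned square enclosing the set must have side ≥ max(width, height).
So the minimum side is max(16, 3) = 16.
Area = 16² = 256.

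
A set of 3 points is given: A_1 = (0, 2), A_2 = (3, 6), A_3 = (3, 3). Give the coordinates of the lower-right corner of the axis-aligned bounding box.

(3, 2)

x-range [0, 3], y-range [2, 6].
The lower-right corner is (3, 2).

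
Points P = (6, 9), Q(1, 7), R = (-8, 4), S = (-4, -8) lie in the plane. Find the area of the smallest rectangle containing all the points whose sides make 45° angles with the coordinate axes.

In coordinates u = x + y, v = x − y the rectangle is axis-aligned; the map (x,y)→(u,v) scales areas by 2.
u-values: 15, 8, -4, -12; range = 15 − (-12) = 27.
v-values: -3, -6, -12, 4; range = 4 − (-12) = 16.
Area = (27 × 16) / 2 = 216.

216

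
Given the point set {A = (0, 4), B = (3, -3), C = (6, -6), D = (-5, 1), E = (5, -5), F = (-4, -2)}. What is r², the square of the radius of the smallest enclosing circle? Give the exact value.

The minimum enclosing circle of a finite set is fixed by two of the points (as a diameter) or three (as a circumcircle).
The farthest pair is C–D with squared distance 170. The circle on this segment as diameter has centre (0.5, -2.5) and r² = 170/4 = 42.5.
Check A: distance² to centre = 42.5 ≤ 42.5, so it lies inside.
All remaining points lie in this disk, and no smaller disk contains both endpoints, so this is the minimum enclosing circle.

42.5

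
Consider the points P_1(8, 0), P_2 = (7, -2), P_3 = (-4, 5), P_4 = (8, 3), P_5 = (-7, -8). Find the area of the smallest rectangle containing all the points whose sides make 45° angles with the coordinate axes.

234

In coordinates u = x + y, v = x − y the rectangle is axis-aligned; the map (x,y)→(u,v) scales areas by 2.
u-values: 8, 5, 1, 11, -15; range = 11 − (-15) = 26.
v-values: 8, 9, -9, 5, 1; range = 9 − (-9) = 18.
Area = (26 × 18) / 2 = 234.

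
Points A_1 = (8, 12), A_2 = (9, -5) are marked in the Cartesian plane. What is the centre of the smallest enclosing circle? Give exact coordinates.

The smallest circle enclosing two points has them as diameter endpoints.
Centre = midpoint = (8.5, 3.5); r² = |A_1A_2|²/4 = 290/4 = 72.5.
Centre = (8.5, 3.5).

(8.5, 3.5)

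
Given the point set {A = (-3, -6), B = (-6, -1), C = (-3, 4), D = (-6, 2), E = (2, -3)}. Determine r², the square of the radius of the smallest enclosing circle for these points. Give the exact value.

By Welzl's lemma the MEC is supported by two points (diametrically opposite) or three points (on a circumcircle).
The minimum enclosing circle is determined by three boundary points: A, C, E.
Their circumcentre is (-2.6, -1) with r² = 25.16.
The farthest remaining point D is at distance² 20.56 ≤ 25.16.

25.16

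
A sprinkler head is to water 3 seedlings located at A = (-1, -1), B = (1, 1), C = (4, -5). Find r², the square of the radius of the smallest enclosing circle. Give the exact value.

205/18

Side lengths²: AB² = 8, AC² = 41, BC² = 45.
Since BC² = 45 < 41 + 8 = 49, the triangle is acute, so the smallest enclosing circle is the circumcircle.
Circumcentre = (13/6, -13/6), r² = 205/18.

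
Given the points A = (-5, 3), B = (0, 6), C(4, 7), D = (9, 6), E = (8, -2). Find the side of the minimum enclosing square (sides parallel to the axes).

14

The bounding box has width 14 and height 9.
An axis-aligned square enclosing the set must have side ≥ max(width, height).
So the minimum side is max(14, 9) = 14.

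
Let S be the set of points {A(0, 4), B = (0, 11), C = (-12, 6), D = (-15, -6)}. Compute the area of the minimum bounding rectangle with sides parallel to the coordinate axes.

255

x ranges over [-15, 0], width 15.
y ranges over [-6, 11], height 17.
Area = 15 × 17 = 255.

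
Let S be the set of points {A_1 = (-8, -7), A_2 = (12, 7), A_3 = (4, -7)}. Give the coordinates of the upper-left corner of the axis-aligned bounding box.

(-8, 7)

x-range [-8, 12], y-range [-7, 7].
The upper-left corner is (-8, 7).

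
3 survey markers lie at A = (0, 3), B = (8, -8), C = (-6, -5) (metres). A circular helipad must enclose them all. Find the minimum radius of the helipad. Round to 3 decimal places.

Side lengths²: AB² = 185, AC² = 100, BC² = 205.
Since BC² = 205 < 185 + 100 = 285, the triangle is acute, so the smallest enclosing circle is the circumcircle.
Circumcentre = (19/13, -113/26), r² = 37925/676.
r = √(37925/676) ≈ 7.490.

7.490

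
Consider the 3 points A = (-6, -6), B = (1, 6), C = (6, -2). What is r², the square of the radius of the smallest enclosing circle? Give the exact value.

Side lengths²: AB² = 193, AC² = 160, BC² = 89.
Since AB² = 193 < 160 + 89 = 249, the triangle is acute, so the smallest enclosing circle is the circumcircle.
Circumcentre = (-61/58, -49/58), r² = 85885/1682.

85885/1682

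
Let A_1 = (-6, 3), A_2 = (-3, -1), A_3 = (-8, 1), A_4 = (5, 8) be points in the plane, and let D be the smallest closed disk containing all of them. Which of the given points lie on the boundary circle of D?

The farthest pair is A_3–A_4 with squared distance 218. The circle on this segment as diameter has centre (-1.5, 4.5) and r² = 218/4 = 54.5.
Check A_1: distance² to centre = 22.5 ≤ 54.5, so it lies inside.
All remaining points lie in this disk, and no smaller disk contains both endpoints, so this is the minimum enclosing circle.
The points at distance exactly r from the centre are A_3, A_4 — 2 points.

A_3, A_4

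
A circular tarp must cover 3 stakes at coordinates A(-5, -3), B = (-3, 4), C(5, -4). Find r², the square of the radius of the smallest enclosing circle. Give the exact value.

5353/162

Side lengths²: AB² = 53, AC² = 101, BC² = 128.
Since BC² = 128 < 101 + 53 = 154, the triangle is acute, so the smallest enclosing circle is the circumcircle.
Circumcentre = (5/18, -13/18), r² = 5353/162.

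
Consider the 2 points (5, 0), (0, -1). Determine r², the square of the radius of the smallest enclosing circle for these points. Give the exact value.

The smallest circle enclosing two points has them as diameter endpoints.
Centre = midpoint = (2.5, -0.5); r² = |(5, 0)−(0, -1)|²/4 = 26/4 = 6.5.

6.5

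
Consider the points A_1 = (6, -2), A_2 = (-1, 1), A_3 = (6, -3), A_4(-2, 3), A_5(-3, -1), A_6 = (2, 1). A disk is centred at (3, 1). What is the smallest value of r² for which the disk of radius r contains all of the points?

The required radius is the distance from (3, 1) to the farthest point.
Squared distances: 18, 16, 25, 29, 40, 1.
Maximum is 40, attained at A_5.

40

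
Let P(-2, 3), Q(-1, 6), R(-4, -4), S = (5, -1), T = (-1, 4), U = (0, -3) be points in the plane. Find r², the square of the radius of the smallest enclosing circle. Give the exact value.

By Welzl's lemma the MEC is supported by two points (diametrically opposite) or three points (on a circumcircle).
The minimum enclosing circle is determined by three boundary points: Q, R, S.
Their circumcentre is (-25/54, 7/18) with r² = 46325/1458.
The farthest remaining point T is at distance² 19433/1458 ≤ 46325/1458.

46325/1458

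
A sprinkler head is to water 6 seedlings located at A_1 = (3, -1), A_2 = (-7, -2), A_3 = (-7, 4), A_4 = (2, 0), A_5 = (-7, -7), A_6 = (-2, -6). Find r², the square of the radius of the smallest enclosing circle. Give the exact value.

By Welzl's lemma the MEC is supported by two points (diametrically opposite) or three points (on a circumcircle).
The minimum enclosing circle is determined by three boundary points: A_1, A_3, A_5.
Their circumcentre is (-3.5, -1.5) with r² = 42.5.
The farthest remaining point A_4 is at distance² 32.5 ≤ 42.5.

42.5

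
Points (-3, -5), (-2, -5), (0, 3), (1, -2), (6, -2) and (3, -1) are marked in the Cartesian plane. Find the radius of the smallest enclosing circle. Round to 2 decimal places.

5.02

The minimum enclosing circle is determined by three boundary points: (-3, -5), (0, 3), (6, -2).
Their circumcentre is (41/42, -27/14) with r² = 22265/882.
The farthest remaining point (-2, -5) is at distance² 16133/882 ≤ 22265/882.
r = √(22265/882) ≈ 5.02.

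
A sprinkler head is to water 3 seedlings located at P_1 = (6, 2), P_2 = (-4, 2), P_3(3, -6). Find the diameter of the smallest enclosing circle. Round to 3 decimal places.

Side lengths²: P_1P_2² = 100, P_1P_3² = 73, P_2P_3² = 113.
Since P_2P_3² = 113 < 100 + 73 = 173, the triangle is acute, so the smallest enclosing circle is the circumcircle.
Circumcentre = (1, -0.6875), r² = 32.22265625.
Diameter = 2r = 2√(32.22265625) ≈ 11.353.

11.353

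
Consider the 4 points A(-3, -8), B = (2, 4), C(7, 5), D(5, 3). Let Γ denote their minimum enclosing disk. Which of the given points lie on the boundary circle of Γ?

By Welzl's lemma the MEC is supported by two points (diametrically opposite) or three points (on a circumcircle).
The farthest pair is A–C with squared distance 269. The circle on this segment as diameter has centre (2, -1.5) and r² = 269/4 = 67.25.
Check B: distance² to centre = 30.25 ≤ 67.25, so it lies inside.
All remaining points lie in this disk, and no smaller disk contains both endpoints, so this is the minimum enclosing circle.
The points at distance exactly r from the centre are A, C — 2 points.

A, C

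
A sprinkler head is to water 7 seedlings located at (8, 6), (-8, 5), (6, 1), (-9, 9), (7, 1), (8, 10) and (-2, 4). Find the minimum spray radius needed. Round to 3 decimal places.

The minimum enclosing circle is determined by three boundary points: (-9, 9), (7, 1), (8, 10).
Their circumcentre is (-6/19, 121/19) with r² = 29725/361.
The farthest remaining point (8, 6) is at distance² 25013/361 ≤ 29725/361.
r = √(29725/361) ≈ 9.074.

9.074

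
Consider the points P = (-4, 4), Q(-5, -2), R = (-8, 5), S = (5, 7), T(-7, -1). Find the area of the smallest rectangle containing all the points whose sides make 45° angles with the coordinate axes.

In coordinates u = x + y, v = x − y the rectangle is axis-aligned; the map (x,y)→(u,v) scales areas by 2.
u-values: 0, -7, -3, 12, -8; range = 12 − (-8) = 20.
v-values: -8, -3, -13, -2, -6; range = -2 − (-13) = 11.
Area = (20 × 11) / 2 = 110.

110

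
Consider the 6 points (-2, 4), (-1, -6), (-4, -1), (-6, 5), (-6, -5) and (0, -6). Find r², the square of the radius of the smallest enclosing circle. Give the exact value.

39.25

The farthest pair is (-6, 5)–(0, -6) with squared distance 157. The circle on this segment as diameter has centre (-3, -0.5) and r² = 157/4 = 39.25.
Check (-2, 4): distance² to centre = 21.25 ≤ 39.25, so it lies inside.
All remaining points lie in this disk, and no smaller disk contains both endpoints, so this is the minimum enclosing circle.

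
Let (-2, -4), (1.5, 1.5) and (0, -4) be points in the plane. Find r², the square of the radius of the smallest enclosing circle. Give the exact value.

Call the three points A, B, C in the order given.
Side lengths²: AB² = 42.5, AC² = 4, BC² = 32.5.
Since AB² = 42.5 ≥ 32.5 + 4 = 36.5, the angle opposite AB is not acute, so the smallest enclosing circle has AB as diameter.
Centre = midpoint of AB = (-0.25, -1.25), r² = 42.5/4 = 10.625.

10.625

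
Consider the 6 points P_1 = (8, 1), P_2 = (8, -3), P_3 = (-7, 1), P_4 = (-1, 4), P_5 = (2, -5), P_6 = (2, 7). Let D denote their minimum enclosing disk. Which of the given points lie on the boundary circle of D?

P_2, P_3, P_6

The minimum enclosing circle is determined by three boundary points: P_2, P_3, P_6.
Their circumcentre is (25/42, -9/14) with r² = 53261/882.
The farthest remaining point P_1 is at distance² 50741/882 ≤ 53261/882.
The points at distance exactly r from the centre are P_2, P_3, P_6 — 3 points.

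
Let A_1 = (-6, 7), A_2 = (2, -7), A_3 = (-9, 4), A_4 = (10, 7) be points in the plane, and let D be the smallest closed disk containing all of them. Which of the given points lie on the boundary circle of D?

A_2, A_3, A_4

The minimum enclosing circle is determined by three boundary points: A_2, A_3, A_4.
Their circumcentre is (10/11, 32/11) with r² = 12025/121.
The farthest remaining point A_1 is at distance² 7801/121 ≤ 12025/121.
The points at distance exactly r from the centre are A_2, A_3, A_4 — 3 points.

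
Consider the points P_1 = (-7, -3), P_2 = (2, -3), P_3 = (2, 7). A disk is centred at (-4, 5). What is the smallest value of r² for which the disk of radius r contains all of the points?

100

The required radius is the distance from (-4, 5) to the farthest point.
Squared distances: 73, 100, 40.
Maximum is 100, attained at P_2.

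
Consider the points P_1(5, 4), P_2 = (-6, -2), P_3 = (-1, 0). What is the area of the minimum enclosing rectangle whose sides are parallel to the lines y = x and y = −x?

In coordinates u = x + y, v = x − y the rectangle is axis-aligned; the map (x,y)→(u,v) scales areas by 2.
u-values: 9, -8, -1; range = 9 − (-8) = 17.
v-values: 1, -4, -1; range = 1 − (-4) = 5.
Area = (17 × 5) / 2 = 42.5.

42.5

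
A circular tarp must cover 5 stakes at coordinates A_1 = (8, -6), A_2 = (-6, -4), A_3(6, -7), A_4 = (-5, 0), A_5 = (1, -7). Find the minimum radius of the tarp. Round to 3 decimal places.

The minimum enclosing circle of a finite set is fixed by two of the points (as a diameter) or three (as a circumcircle).
The minimum enclosing circle is determined by three boundary points: A_1, A_2, A_4.
Their circumcentre is (69/58, -213/58) with r² = 87125/1682.
The farthest remaining point A_3 is at distance² 57545/1682 ≤ 87125/1682.
r = √(87125/1682) ≈ 7.197.

7.197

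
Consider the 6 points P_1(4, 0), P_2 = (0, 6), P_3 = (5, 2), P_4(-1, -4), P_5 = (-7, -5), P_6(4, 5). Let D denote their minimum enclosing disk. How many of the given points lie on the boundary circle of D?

The minimum enclosing circle of a finite set is fixed by two of the points (as a diameter) or three (as a circumcircle).
The farthest pair is P_5–P_6 with squared distance 221. The circle on this segment as diameter has centre (-1.5, 0) and r² = 221/4 = 55.25.
Check P_1: distance² to centre = 30.25 ≤ 55.25, so it lies inside.
All remaining points lie in this disk, and no smaller disk contains both endpoints, so this is the minimum enclosing circle.
The points at distance exactly r from the centre are P_5, P_6 — 2 points.

2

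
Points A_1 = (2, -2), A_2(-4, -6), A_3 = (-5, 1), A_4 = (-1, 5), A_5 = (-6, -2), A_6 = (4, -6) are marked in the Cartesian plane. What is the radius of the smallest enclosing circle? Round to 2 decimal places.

The minimum enclosing circle is determined by three boundary points: A_2, A_4, A_6.
Their circumcentre is (0, -13/11) with r² = 4745/121.
The farthest remaining point A_5 is at distance² 4437/121 ≤ 4745/121.
r = √(4745/121) ≈ 6.26.

6.26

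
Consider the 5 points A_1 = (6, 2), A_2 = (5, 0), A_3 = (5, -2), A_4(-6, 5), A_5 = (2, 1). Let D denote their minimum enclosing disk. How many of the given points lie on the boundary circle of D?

By Welzl's lemma the MEC is supported by two points (diametrically opposite) or three points (on a circumcircle).
The farthest pair is A_3–A_4 with squared distance 170. The circle on this segment as diameter has centre (-0.5, 1.5) and r² = 170/4 = 42.5.
Check A_1: distance² to centre = 42.5 ≤ 42.5, so it lies inside.
All remaining points lie in this disk, and no smaller disk contains both endpoints, so this is the minimum enclosing circle.
The points at distance exactly r from the centre are A_1, A_3, A_4 — 3 points.

3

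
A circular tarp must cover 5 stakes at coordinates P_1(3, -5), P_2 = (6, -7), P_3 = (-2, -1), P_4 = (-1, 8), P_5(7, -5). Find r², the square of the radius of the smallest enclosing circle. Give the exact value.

A smallest enclosing disk is always determined by at most three of the input points on its boundary.
The farthest pair is P_2–P_4 with squared distance 274. The circle on this segment as diameter has centre (2.5, 0.5) and r² = 274/4 = 68.5.
Check P_1: distance² to centre = 30.5 ≤ 68.5, so it lies inside.
All remaining points lie in this disk, and no smaller disk contains both endpoints, so this is the minimum enclosing circle.

68.5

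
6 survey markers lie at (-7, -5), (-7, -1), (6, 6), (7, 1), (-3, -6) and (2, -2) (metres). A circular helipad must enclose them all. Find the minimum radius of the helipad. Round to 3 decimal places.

8.515

By Welzl's lemma the MEC is supported by two points (diametrically opposite) or three points (on a circumcircle).
The farthest pair is (-7, -5)–(6, 6) with squared distance 290. The circle on this segment as diameter has centre (-0.5, 0.5) and r² = 290/4 = 72.5.
Check (-7, -1): distance² to centre = 44.5 ≤ 72.5, so it lies inside.
All remaining points lie in this disk, and no smaller disk contains both endpoints, so this is the minimum enclosing circle.
r = √(72.5) ≈ 8.515.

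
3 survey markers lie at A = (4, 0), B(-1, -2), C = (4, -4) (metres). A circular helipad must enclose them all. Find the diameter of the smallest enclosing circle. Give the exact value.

Side lengths²: AB² = 29, AC² = 16, BC² = 29.
Since BC² = 29 < 29 + 16 = 45, the triangle is acute, so the smallest enclosing circle is the circumcircle.
Circumcentre = (1.9, -2), r² = 8.41.
Diameter = 2r = 2√(8.41) = 5.8.

5.8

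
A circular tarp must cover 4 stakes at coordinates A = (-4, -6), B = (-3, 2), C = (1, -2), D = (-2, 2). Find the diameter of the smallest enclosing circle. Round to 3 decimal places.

8.246

By Welzl's lemma the MEC is supported by two points (diametrically opposite) or three points (on a circumcircle).
The farthest pair is A–D with squared distance 68. The circle on this segment as diameter has centre (-3, -2) and r² = 68/4 = 17.
Check B: distance² to centre = 16 ≤ 17, so it lies inside.
All remaining points lie in this disk, and no smaller disk contains both endpoints, so this is the minimum enclosing circle.
Diameter = 2r = 2√17 ≈ 8.246.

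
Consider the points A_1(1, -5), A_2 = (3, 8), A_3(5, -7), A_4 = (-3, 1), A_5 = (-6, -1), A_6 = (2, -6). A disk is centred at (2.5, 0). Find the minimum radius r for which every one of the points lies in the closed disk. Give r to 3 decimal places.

The required radius is the distance from (2.5, 0) to the farthest point.
Squared distances: 27.25, 64.25, 55.25, 31.25, 73.25, 36.25.
Maximum is 73.25, attained at A_5.
r = √(73.25) ≈ 8.559.

8.559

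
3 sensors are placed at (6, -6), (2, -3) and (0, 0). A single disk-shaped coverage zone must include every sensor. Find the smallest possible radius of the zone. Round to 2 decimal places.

4.24

Call the three points A, B, C in the order given.
Side lengths²: AB² = 25, AC² = 72, BC² = 13.
Since AC² = 72 ≥ 25 + 13 = 38, the angle opposite AC is not acute, so the smallest enclosing circle has AC as diameter.
Centre = midpoint of AC = (3, -3), r² = 72/4 = 18.
r = √18 ≈ 4.24.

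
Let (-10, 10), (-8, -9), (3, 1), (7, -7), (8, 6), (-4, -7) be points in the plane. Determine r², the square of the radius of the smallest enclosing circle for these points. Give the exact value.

83585/578

By Welzl's lemma the MEC is supported by two points (diametrically opposite) or three points (on a circumcircle).
The minimum enclosing circle is determined by three boundary points: (-10, 10), (-8, -9), (7, -7).
Their circumcentre is (-59/34, 43/34) with r² = 83585/578.
The farthest remaining point (8, 6) is at distance² 67741/578 ≤ 83585/578.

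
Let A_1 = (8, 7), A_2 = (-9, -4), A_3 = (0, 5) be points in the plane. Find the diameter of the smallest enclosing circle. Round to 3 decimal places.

Side lengths²: A_1A_2² = 410, A_1A_3² = 68, A_2A_3² = 162.
Since A_1A_2² = 410 ≥ 162 + 68 = 230, the angle opposite A_1A_2 is not acute, so the smallest enclosing circle has A_1A_2 as diameter.
Centre = midpoint of A_1A_2 = (-0.5, 1.5), r² = 410/4 = 102.5.
Diameter = 2r = 2√(102.5) ≈ 20.248.

20.248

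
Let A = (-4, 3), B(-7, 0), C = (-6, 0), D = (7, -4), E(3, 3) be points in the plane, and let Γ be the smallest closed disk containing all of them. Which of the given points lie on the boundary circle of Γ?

A smallest enclosing disk is always determined by at most three of the input points on its boundary.
The farthest pair is B–D with squared distance 212. The circle on this segment as diameter has centre (0, -2) and r² = 212/4 = 53.
Check A: distance² to centre = 41 ≤ 53, so it lies inside.
All remaining points lie in this disk, and no smaller disk contains both endpoints, so this is the minimum enclosing circle.
The points at distance exactly r from the centre are B, D — 2 points.

B, D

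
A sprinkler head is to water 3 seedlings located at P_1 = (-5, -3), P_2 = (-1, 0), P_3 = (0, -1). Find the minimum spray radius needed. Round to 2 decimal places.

Side lengths²: P_1P_2² = 25, P_1P_3² = 29, P_2P_3² = 2.
Since P_1P_3² = 29 ≥ 25 + 2 = 27, the angle opposite P_1P_3 is not acute, so the smallest enclosing circle has P_1P_3 as diameter.
Centre = midpoint of P_1P_3 = (-2.5, -2), r² = 29/4 = 7.25.
r = √(7.25) ≈ 2.69.

2.69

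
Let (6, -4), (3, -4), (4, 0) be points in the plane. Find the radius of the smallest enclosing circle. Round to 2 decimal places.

2.30

Call the three points A, B, C in the order given.
Side lengths²: AB² = 9, AC² = 20, BC² = 17.
Since AC² = 20 < 17 + 9 = 26, the triangle is acute, so the smallest enclosing circle is the circumcircle.
Circumcentre = (4.5, -2.25), r² = 5.3125.
r = √(5.3125) ≈ 2.30.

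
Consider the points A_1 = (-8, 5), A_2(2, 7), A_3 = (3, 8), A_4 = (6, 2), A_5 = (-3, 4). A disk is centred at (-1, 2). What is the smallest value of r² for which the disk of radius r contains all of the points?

58

The required radius is the distance from (-1, 2) to the farthest point.
Squared distances: 58, 34, 52, 49, 8.
Maximum is 58, attained at A_1.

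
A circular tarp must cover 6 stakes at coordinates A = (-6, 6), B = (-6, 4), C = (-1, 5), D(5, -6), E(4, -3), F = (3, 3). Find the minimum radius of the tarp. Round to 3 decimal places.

8.139

The farthest pair is A–D with squared distance 265. The circle on this segment as diameter has centre (-0.5, 0) and r² = 265/4 = 66.25.
Check B: distance² to centre = 46.25 ≤ 66.25, so it lies inside.
All remaining points lie in this disk, and no smaller disk contains both endpoints, so this is the minimum enclosing circle.
r = √(66.25) ≈ 8.139.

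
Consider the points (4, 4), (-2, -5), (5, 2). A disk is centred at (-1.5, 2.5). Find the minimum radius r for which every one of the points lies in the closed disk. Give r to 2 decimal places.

The required radius is the distance from (-1.5, 2.5) to the farthest point.
Squared distances: 32.5, 56.5, 42.5.
Maximum is 56.5, attained at (-2, -5).
r = √(56.5) ≈ 7.52.

7.52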